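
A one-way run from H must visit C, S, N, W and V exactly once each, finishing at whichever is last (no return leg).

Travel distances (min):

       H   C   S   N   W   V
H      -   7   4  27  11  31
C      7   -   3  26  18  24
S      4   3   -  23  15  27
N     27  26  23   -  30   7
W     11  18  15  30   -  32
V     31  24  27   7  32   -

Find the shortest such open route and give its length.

There are 5! = 120 possible orderings.
H - C - S - N - W - V: 7+3+23+30+32 = 95
H - C - S - N - V - W: 7+3+23+7+32 = 72
H - C - S - W - N - V: 7+3+15+30+7 = 62
H - C - S - W - V - N: 7+3+15+32+7 = 64
H - C - S - V - N - W: 7+3+27+7+30 = 74
H - C - S - V - W - N: 7+3+27+32+30 = 99
H - C - N - S - W - V: 7+26+23+15+32 = 103
H - C - N - S - V - W: 7+26+23+27+32 = 115
H - C - N - W - S - V: 7+26+30+15+27 = 105
H - C - N - W - V - S: 7+26+30+32+27 = 122
H - C - N - V - S - W: 7+26+7+27+15 = 82
H - C - N - V - W - S: 7+26+7+32+15 = 87
H - C - W - S - N - V: 7+18+15+23+7 = 70
H - C - W - S - V - N: 7+18+15+27+7 = 74
… (106 more)
H - W - S - C - V - N: 11+15+3+24+7 = 60  ← best
The minimum is 60.
One shortest path: H → W → S → C → V → N.

Minimum one-way distance = 60 min.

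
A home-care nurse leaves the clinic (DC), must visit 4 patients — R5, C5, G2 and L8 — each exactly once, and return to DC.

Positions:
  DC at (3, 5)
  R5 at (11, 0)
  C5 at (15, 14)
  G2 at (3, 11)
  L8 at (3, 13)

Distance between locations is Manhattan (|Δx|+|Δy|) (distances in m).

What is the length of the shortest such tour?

52 m — the shortest possible round trip.

There are 12 distinct closed tours to check (reversals are equivalent).
DC → R5 → C5 → G2 → L8 → DC: 13+18+15+2+8 = 56
DC → R5 → C5 → L8 → G2 → DC: 13+18+13+2+6 = 52
DC → R5 → G2 → C5 → L8 → DC: 13+19+15+13+8 = 68
DC → R5 → G2 → L8 → C5 → DC: 13+19+2+13+21 = 68
DC → R5 → L8 → C5 → G2 → DC: 13+21+13+15+6 = 68
DC → R5 → L8 → G2 → C5 → DC: 13+21+2+15+21 = 72
DC → C5 → R5 → G2 → L8 → DC: 21+18+19+2+8 = 68
DC → C5 → R5 → L8 → G2 → DC: 21+18+21+2+6 = 68
DC → C5 → G2 → R5 → L8 → DC: 21+15+19+21+8 = 84
DC → C5 → L8 → R5 → G2 → DC: 21+13+21+19+6 = 80
DC → G2 → R5 → C5 → L8 → DC: 6+19+18+13+8 = 64
DC → G2 → C5 → R5 → L8 → DC: 6+15+18+21+8 = 68
The minimum is 52.
One optimal route: DC → R5 → C5 → L8 → G2 → DC (or its reverse).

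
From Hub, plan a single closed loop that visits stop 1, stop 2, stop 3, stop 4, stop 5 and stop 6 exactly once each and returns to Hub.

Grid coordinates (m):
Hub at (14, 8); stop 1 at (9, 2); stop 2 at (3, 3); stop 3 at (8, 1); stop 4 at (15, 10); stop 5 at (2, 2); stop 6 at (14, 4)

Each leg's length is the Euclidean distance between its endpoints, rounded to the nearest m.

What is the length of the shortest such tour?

Shortest round trip = 33 m.

Hub-stop 1-stop 2-stop 3-stop 4-stop 5-stop 6-Hub: 8+6+5+11+15+12+4 = 61
Hub-stop 1-stop 2-stop 3-stop 4-stop 6-stop 5-Hub: 8+6+5+11+6+12+13 = 61
Hub-stop 1-stop 2-stop 3-stop 5-stop 4-stop 6-Hub: 8+6+5+6+15+6+4 = 50
Hub-stop 1-stop 2-stop 3-stop 5-stop 6-stop 4-Hub: 8+6+5+6+12+6+2 = 45
Hub-stop 1-stop 2-stop 3-stop 6-stop 4-stop 5-Hub: 8+6+5+7+6+15+13 = 60
Hub-stop 1-stop 2-stop 3-stop 6-stop 5-stop 4-Hub: 8+6+5+7+12+15+2 = 55
Hub-stop 1-stop 2-stop 4-stop 3-stop 5-stop 6-Hub: 8+6+14+11+6+12+4 = 61
Hub-stop 1-stop 2-stop 4-stop 3-stop 6-stop 5-Hub: 8+6+14+11+7+12+13 = 71
… (352 more)
Hub-stop 2-stop 5-stop 3-stop 1-stop 6-stop 4-Hub: 12+1+6+1+5+6+2 = 33  ← best
The minimum is 33.
One optimal route: Hub → stop 2 → stop 5 → stop 3 → stop 1 → stop 6 → stop 4 → Hub (or its reverse).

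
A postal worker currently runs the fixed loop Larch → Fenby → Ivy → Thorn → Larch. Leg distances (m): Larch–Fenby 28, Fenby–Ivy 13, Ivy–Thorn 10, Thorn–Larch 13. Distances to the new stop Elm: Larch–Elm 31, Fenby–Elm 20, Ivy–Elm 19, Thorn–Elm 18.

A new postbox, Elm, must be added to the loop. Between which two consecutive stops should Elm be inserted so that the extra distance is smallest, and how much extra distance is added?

Insertion cost between consecutive stops i–j is d(i,Elm) + d(Elm,j) − d(i,j):
  between Larch and Fenby: 31 + 20 − 28 = 23
  between Fenby and Ivy: 20 + 19 − 13 = 26
  between Ivy and Thorn: 19 + 18 − 10 = 27
  between Thorn and Larch: 18 + 31 − 13 = 36
Cheapest insertion is between Larch and Fenby, adding 23.
New total = 64 + 23 = 87.

Minimum extra distance: 23 m, inserting Elm between Larch and Fenby.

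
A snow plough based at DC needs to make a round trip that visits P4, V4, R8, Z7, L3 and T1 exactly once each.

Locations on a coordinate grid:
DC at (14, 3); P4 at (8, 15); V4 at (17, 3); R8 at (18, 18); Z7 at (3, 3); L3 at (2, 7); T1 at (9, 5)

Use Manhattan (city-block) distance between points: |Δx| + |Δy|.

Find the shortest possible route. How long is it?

66 — the shortest possible round trip.

There are 360 distinct closed tours to check (reversals are equivalent).
DC-P4-V4-R8-Z7-L3-T1-DC: 18+21+16+30+5+9+7 = 106
DC-P4-V4-R8-Z7-T1-L3-DC: 18+21+16+30+8+9+16 = 118
DC-P4-V4-R8-L3-Z7-T1-DC: 18+21+16+27+5+8+7 = 102
DC-P4-V4-R8-L3-T1-Z7-DC: 18+21+16+27+9+8+11 = 110
DC-P4-V4-R8-T1-Z7-L3-DC: 18+21+16+22+8+5+16 = 106
DC-P4-V4-R8-T1-L3-Z7-DC: 18+21+16+22+9+5+11 = 102
DC-P4-V4-Z7-R8-L3-T1-DC: 18+21+14+30+27+9+7 = 126
DC-P4-V4-Z7-R8-T1-L3-DC: 18+21+14+30+22+9+16 = 130
… (352 more)
DC-V4-R8-P4-L3-Z7-T1-DC: 3+16+13+14+5+8+7 = 66  ← best
The minimum is 66.
One optimal route: DC → V4 → R8 → P4 → L3 → Z7 → T1 → DC (or its reverse).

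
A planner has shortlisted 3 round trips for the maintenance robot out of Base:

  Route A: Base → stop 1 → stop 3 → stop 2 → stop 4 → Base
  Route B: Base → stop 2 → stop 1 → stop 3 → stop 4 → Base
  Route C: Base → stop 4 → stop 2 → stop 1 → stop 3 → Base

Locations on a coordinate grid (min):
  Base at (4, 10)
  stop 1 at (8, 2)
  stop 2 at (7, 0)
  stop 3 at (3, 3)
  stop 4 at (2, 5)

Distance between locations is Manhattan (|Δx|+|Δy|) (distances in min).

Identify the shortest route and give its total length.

32 min — Route B is the shortest.

Route A: 12 + 6 + 7 + 10 + 7 = 42
Route B: 13 + 3 + 6 + 3 + 7 = 32
Route C: 7 + 10 + 3 + 6 + 8 = 34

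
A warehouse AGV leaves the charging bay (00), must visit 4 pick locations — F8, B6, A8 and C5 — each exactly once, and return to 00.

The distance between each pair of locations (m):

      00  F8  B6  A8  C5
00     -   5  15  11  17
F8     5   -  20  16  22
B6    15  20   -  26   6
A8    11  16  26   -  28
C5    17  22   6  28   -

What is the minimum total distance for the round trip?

70 m — the shortest possible round trip.

00 → F8 → B6 → A8 → C5 → 00: 5+20+26+28+17 = 96
00 → F8 → B6 → C5 → A8 → 00: 5+20+6+28+11 = 70
00 → F8 → A8 → B6 → C5 → 00: 5+16+26+6+17 = 70
00 → F8 → A8 → C5 → B6 → 00: 5+16+28+6+15 = 70
00 → F8 → C5 → B6 → A8 → 00: 5+22+6+26+11 = 70
00 → F8 → C5 → A8 → B6 → 00: 5+22+28+26+15 = 96
00 → B6 → F8 → A8 → C5 → 00: 15+20+16+28+17 = 96
00 → B6 → F8 → C5 → A8 → 00: 15+20+22+28+11 = 96
00 → B6 → A8 → F8 → C5 → 00: 15+26+16+22+17 = 96
00 → B6 → C5 → F8 → A8 → 00: 15+6+22+16+11 = 70
00 → A8 → F8 → B6 → C5 → 00: 11+16+20+6+17 = 70
00 → A8 → B6 → F8 → C5 → 00: 11+26+20+22+17 = 96
The minimum is 70.
One optimal route: 00 → F8 → B6 → C5 → A8 → 00 (or its reverse).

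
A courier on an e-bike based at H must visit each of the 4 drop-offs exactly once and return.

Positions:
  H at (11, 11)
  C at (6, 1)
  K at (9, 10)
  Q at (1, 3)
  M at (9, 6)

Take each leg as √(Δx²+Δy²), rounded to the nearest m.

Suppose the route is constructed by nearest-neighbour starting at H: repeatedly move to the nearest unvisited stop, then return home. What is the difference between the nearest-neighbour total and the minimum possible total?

H: K=2, M=5, C=11, Q=13 ⇒ K
K: M=4, C=9, Q=11 ⇒ M
M: C=6, Q=9 ⇒ C
C: Q=5 ⇒ Q
NN route H → K → M → C → Q → H costs 30.
Optimal: H → K → Q → C → M → H costs 29 (by enumerating all 12 distinct tours).
Excess = 30 − 29 = 1.

The nearest-neighbour route is 1 m longer than optimal.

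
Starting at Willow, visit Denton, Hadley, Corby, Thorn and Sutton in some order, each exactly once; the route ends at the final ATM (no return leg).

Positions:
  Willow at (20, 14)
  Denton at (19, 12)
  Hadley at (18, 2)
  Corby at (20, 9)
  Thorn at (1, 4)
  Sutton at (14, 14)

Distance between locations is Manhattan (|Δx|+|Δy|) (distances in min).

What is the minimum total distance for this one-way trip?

There are 5! = 120 possible orderings.
Willow → Denton → Hadley → Corby → Thorn → Sutton: 3+11+9+24+23 = 70
Willow → Denton → Hadley → Corby → Sutton → Thorn: 3+11+9+11+23 = 57
Willow → Denton → Hadley → Thorn → Corby → Sutton: 3+11+19+24+11 = 68
Willow → Denton → Hadley → Thorn → Sutton → Corby: 3+11+19+23+11 = 67
Willow → Denton → Hadley → Sutton → Corby → Thorn: 3+11+16+11+24 = 65
Willow → Denton → Hadley → Sutton → Thorn → Corby: 3+11+16+23+24 = 77
Willow → Denton → Corby → Hadley → Thorn → Sutton: 3+4+9+19+23 = 58
Willow → Denton → Corby → Hadley → Sutton → Thorn: 3+4+9+16+23 = 55
Willow → Denton → Corby → Thorn → Hadley → Sutton: 3+4+24+19+16 = 66
Willow → Denton → Corby → Thorn → Sutton → Hadley: 3+4+24+23+16 = 70
Willow → Denton → Corby → Sutton → Hadley → Thorn: 3+4+11+16+19 = 53
Willow → Denton → Corby → Sutton → Thorn → Hadley: 3+4+11+23+19 = 60
Willow → Denton → Thorn → Hadley → Corby → Sutton: 3+26+19+9+11 = 68
Willow → Denton → Thorn → Hadley → Sutton → Corby: 3+26+19+16+11 = 75
… (106 more)
Willow → Sutton → Denton → Corby → Hadley → Thorn: 6+7+4+9+19 = 45  ← best
The minimum is 45.
One shortest path: Willow → Sutton → Denton → Corby → Hadley → Thorn.

Minimum one-way distance = 45 min.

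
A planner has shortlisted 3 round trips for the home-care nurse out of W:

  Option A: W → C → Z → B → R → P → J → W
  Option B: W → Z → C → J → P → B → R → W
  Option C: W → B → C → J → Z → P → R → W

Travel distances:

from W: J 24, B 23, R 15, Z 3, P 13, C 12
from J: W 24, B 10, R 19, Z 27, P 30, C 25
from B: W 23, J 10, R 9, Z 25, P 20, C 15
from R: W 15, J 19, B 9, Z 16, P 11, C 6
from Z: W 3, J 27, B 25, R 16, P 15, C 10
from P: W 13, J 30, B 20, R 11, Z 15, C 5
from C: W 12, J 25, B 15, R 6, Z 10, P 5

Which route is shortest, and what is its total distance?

Shortest is Option B, total 112.

Option A: 12 + 10 + 25 + 9 + 11 + 30 + 24 = 121
Option B: 3 + 10 + 25 + 30 + 20 + 9 + 15 = 112
Option C: 23 + 15 + 25 + 27 + 15 + 11 + 15 = 131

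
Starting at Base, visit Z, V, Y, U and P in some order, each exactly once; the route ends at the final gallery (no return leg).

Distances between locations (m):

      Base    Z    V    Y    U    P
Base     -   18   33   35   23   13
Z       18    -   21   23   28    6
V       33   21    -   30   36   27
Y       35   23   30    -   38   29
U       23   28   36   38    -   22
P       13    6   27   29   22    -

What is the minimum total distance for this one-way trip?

Shortest open route: 102 m.

There are 5! = 120 possible orderings.
Base - Z - V - Y - U - P: 18+21+30+38+22 = 129
Base - Z - V - Y - P - U: 18+21+30+29+22 = 120
Base - Z - V - U - Y - P: 18+21+36+38+29 = 142
Base - Z - V - U - P - Y: 18+21+36+22+29 = 126
Base - Z - V - P - Y - U: 18+21+27+29+38 = 133
Base - Z - V - P - U - Y: 18+21+27+22+38 = 126
Base - Z - Y - V - U - P: 18+23+30+36+22 = 129
Base - Z - Y - V - P - U: 18+23+30+27+22 = 120
Base - Z - Y - U - V - P: 18+23+38+36+27 = 142
Base - Z - Y - U - P - V: 18+23+38+22+27 = 128
Base - Z - Y - P - V - U: 18+23+29+27+36 = 133
Base - Z - Y - P - U - V: 18+23+29+22+36 = 128
Base - Z - U - V - Y - P: 18+28+36+30+29 = 141
Base - Z - U - V - P - Y: 18+28+36+27+29 = 138
… (106 more)
Base - U - P - Z - V - Y: 23+22+6+21+30 = 102  ← best
The minimum is 102.
One shortest path: Base → U → P → Z → V → Y.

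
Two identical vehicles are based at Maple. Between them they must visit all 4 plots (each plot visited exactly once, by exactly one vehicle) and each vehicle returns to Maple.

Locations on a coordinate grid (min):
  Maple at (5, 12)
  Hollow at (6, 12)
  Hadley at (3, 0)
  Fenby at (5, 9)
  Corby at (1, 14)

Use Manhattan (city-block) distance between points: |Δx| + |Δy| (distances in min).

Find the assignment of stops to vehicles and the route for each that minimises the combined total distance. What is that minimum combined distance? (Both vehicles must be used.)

38 min — the smallest possible combined total.

Try each way of splitting the stops between the two vehicles (each non-empty) and, for each split, find the best tour for each vehicle:
  {Hollow} + {Hadley, Fenby, Corby}: 2 + 36 = 38
  {Hadley} + {Hollow, Fenby, Corby}: 28 + 20 = 48
  {Hollow, Hadley} + {Fenby, Corby}: 30 + 18 = 48
  {Fenby} + {Hollow, Hadley, Corby}: 6 + 38 = 44
  {Hollow, Fenby} + {Hadley, Corby}: 8 + 36 = 44
  {Hadley, Fenby} + {Hollow, Corby}: 28 + 14 = 42
  … (7 splits in total)
Best: vehicle 1 Maple → Hollow → Maple = 2; vehicle 2 Maple → Fenby → Hadley → Corby → Maple = 36; combined 38.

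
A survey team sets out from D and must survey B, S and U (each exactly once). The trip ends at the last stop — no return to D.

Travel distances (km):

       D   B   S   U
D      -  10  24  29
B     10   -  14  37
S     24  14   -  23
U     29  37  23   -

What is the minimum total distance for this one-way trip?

47 km — the minimum one-way total.

There are 3! = 6 possible orderings.
D→B→S→U: 10+14+23 = 47
D→B→U→S: 10+37+23 = 70
D→S→B→U: 24+14+37 = 75
D→S→U→B: 24+23+37 = 84
D→U→B→S: 29+37+14 = 80
D→U→S→B: 29+23+14 = 66
The minimum is 47.
One shortest path: D → B → S → U.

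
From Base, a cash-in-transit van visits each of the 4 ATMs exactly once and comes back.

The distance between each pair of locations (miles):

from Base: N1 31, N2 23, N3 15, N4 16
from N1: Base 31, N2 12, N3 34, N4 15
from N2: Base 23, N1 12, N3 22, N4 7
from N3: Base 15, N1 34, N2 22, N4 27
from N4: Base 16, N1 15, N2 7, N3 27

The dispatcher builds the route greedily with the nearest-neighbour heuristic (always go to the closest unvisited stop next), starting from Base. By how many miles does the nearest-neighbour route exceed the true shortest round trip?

Base: N3=15, N4=16, N2=23, N1=31 ⇒ N3
N3: N2=22, N4=27, N1=34 ⇒ N2
N2: N4=7, N1=12 ⇒ N4
N4: N1=15 ⇒ N1
NN route Base → N3 → N2 → N4 → N1 → Base costs 90.
Optimal: Base → N3 → N2 → N1 → N4 → Base costs 80 (by enumerating all 12 distinct tours).
Excess = 90 − 80 = 10.

Excess over optimum: 10 miles.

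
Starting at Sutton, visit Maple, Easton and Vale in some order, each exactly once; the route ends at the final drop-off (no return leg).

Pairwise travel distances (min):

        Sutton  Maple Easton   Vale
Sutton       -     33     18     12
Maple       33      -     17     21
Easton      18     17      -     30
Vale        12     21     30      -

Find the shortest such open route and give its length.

There are 3! = 6 possible orderings.
Sutton→Maple→Easton→Vale: 33+17+30 = 80
Sutton→Maple→Vale→Easton: 33+21+30 = 84
Sutton→Easton→Maple→Vale: 18+17+21 = 56
Sutton→Easton→Vale→Maple: 18+30+21 = 69
Sutton→Vale→Maple→Easton: 12+21+17 = 50
Sutton→Vale→Easton→Maple: 12+30+17 = 59
The minimum is 50.
One shortest path: Sutton → Vale → Maple → Easton.

50 min — the minimum one-way total.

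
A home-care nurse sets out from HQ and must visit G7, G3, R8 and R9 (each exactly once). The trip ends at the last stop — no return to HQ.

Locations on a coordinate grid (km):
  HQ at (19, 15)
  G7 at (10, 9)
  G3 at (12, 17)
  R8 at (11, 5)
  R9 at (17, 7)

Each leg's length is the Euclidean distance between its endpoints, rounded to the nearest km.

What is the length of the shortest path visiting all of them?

There are 4! = 24 possible orderings.
HQ → G7 → G3 → R8 → R9: 11+8+12+6 = 37
HQ → G7 → G3 → R9 → R8: 11+8+11+6 = 36
HQ → G7 → R8 → G3 → R9: 11+4+12+11 = 38
HQ → G7 → R8 → R9 → G3: 11+4+6+11 = 32
HQ → G7 → R9 → G3 → R8: 11+7+11+12 = 41
HQ → G7 → R9 → R8 → G3: 11+7+6+12 = 36
HQ → G3 → G7 → R8 → R9: 7+8+4+6 = 25
HQ → G3 → G7 → R9 → R8: 7+8+7+6 = 28
HQ → G3 → R8 → G7 → R9: 7+12+4+7 = 30
HQ → G3 → R8 → R9 → G7: 7+12+6+7 = 32
HQ → G3 → R9 → G7 → R8: 7+11+7+4 = 29
HQ → G3 → R9 → R8 → G7: 7+11+6+4 = 28
HQ → R8 → G7 → G3 → R9: 13+4+8+11 = 36
HQ → R8 → G7 → R9 → G3: 13+4+7+11 = 35
… (10 more)
The minimum is 25.
One shortest path: HQ → G3 → G7 → R8 → R9.

25 km — the minimum one-way total.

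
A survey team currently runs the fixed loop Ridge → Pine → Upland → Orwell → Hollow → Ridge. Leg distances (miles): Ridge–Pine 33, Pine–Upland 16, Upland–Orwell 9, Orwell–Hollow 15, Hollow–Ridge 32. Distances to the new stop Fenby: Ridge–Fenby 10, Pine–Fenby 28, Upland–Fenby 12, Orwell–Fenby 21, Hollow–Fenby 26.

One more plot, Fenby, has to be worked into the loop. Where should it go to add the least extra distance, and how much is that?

Insertion cost between consecutive stops i–j is d(i,Fenby) + d(Fenby,j) − d(i,j):
  between Ridge and Pine: 10 + 28 − 33 = 5
  between Pine and Upland: 28 + 12 − 16 = 24
  between Upland and Orwell: 12 + 21 − 9 = 24
  between Orwell and Hollow: 21 + 26 − 15 = 32
  between Hollow and Ridge: 26 + 10 − 32 = 4
Cheapest insertion is between Hollow and Ridge, adding 4.
New total = 105 + 4 = 109.

Minimum extra distance: 4 miles, inserting Fenby between Hollow and Ridge.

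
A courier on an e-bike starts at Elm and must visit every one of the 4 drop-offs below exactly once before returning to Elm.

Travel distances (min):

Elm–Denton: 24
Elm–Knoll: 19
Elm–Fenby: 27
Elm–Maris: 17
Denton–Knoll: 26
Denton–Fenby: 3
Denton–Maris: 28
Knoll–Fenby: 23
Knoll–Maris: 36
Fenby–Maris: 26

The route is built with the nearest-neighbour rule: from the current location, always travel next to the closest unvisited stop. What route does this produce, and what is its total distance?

Total distance 91 min via the nearest-neighbour route Elm → Maris → Fenby → Denton → Knoll → Elm.

At Elm the remaining stops are Maris 17, Knoll 19, Denton 24, Fenby 27; go to Maris.
At Maris the remaining stops are Fenby 26, Denton 28, Knoll 36; go to Fenby.
At Fenby the remaining stops are Denton 3, Knoll 23; go to Denton.
At Denton the remaining stops are Knoll 26; go to Knoll.
Return Knoll→Elm: 19.
Total = 17 + 26 + 3 + 26 + 19 = 91.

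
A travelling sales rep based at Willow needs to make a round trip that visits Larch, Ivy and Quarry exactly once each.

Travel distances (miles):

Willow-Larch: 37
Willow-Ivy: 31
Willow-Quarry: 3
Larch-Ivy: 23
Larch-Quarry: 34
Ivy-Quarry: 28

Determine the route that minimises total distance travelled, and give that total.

Willow-Larch-Ivy-Quarry-Willow: 37+23+28+3 = 91
Willow-Larch-Quarry-Ivy-Willow: 37+34+28+31 = 130
Willow-Ivy-Larch-Quarry-Willow: 31+23+34+3 = 91
The minimum is 91.
One optimal route: Willow → Larch → Ivy → Quarry → Willow (or its reverse).

Shortest round trip = 91 miles.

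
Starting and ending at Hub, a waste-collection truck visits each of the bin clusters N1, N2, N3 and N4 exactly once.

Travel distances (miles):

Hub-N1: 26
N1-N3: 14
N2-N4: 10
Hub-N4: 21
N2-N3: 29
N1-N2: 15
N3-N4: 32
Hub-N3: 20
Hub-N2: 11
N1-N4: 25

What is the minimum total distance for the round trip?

There are 12 distinct closed tours to check (reversals are equivalent).
Hub→N1→N2→N3→N4→Hub: 26+15+29+32+21 = 123
Hub→N1→N2→N4→N3→Hub: 26+15+10+32+20 = 103
Hub→N1→N3→N2→N4→Hub: 26+14+29+10+21 = 100
Hub→N1→N3→N4→N2→Hub: 26+14+32+10+11 = 93
Hub→N1→N4→N2→N3→Hub: 26+25+10+29+20 = 110
Hub→N1→N4→N3→N2→Hub: 26+25+32+29+11 = 123
Hub→N2→N1→N3→N4→Hub: 11+15+14+32+21 = 93
Hub→N2→N1→N4→N3→Hub: 11+15+25+32+20 = 103
Hub→N2→N3→N1→N4→Hub: 11+29+14+25+21 = 100
Hub→N2→N4→N1→N3→Hub: 11+10+25+14+20 = 80
Hub→N3→N1→N2→N4→Hub: 20+14+15+10+21 = 80
Hub→N3→N2→N1→N4→Hub: 20+29+15+25+21 = 110
The minimum is 80.
One optimal route: Hub → N2 → N4 → N1 → N3 → Hub (or its reverse).

80 miles — the shortest possible round trip.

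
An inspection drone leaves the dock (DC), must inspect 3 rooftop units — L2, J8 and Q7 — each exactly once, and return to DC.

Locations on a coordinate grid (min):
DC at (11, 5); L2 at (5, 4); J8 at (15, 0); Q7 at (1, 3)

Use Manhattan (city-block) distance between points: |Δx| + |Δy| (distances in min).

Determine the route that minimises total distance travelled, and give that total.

38 min — the shortest possible round trip.

With 3 stops there are 3!/2 = 3 distinct round trips (a route and its reverse cost the same).
DC-L2-J8-Q7-DC: 7+14+17+12 = 50
DC-L2-Q7-J8-DC: 7+5+17+9 = 38
DC-J8-L2-Q7-DC: 9+14+5+12 = 40
The minimum is 38.
One optimal route: DC → L2 → Q7 → J8 → DC (or its reverse).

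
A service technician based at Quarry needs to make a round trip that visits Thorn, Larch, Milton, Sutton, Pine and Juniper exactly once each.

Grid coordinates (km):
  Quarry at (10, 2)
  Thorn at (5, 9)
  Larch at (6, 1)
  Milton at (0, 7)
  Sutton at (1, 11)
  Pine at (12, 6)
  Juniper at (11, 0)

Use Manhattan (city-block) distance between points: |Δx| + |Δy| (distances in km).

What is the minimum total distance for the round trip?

Shortest round trip = 48 km.

There are 360 distinct closed tours to check (reversals are equivalent).
Quarry → Thorn → Larch → Milton → Sutton → Pine → Juniper → Quarry: 12+9+12+5+16+7+3 = 64
Quarry → Thorn → Larch → Milton → Sutton → Juniper → Pine → Quarry: 12+9+12+5+21+7+6 = 72
Quarry → Thorn → Larch → Milton → Pine → Sutton → Juniper → Quarry: 12+9+12+13+16+21+3 = 86
Quarry → Thorn → Larch → Milton → Pine → Juniper → Sutton → Quarry: 12+9+12+13+7+21+18 = 92
Quarry → Thorn → Larch → Milton → Juniper → Sutton → Pine → Quarry: 12+9+12+18+21+16+6 = 94
Quarry → Thorn → Larch → Milton → Juniper → Pine → Sutton → Quarry: 12+9+12+18+7+16+18 = 92
Quarry → Thorn → Larch → Sutton → Milton → Pine → Juniper → Quarry: 12+9+15+5+13+7+3 = 64
Quarry → Thorn → Larch → Sutton → Milton → Juniper → Pine → Quarry: 12+9+15+5+18+7+6 = 72
… (352 more)
Quarry → Larch → Thorn → Sutton → Milton → Pine → Juniper → Quarry: 5+9+6+5+13+7+3 = 48  ← best
The minimum is 48.
One optimal route: Quarry → Larch → Thorn → Sutton → Milton → Pine → Juniper → Quarry (or its reverse).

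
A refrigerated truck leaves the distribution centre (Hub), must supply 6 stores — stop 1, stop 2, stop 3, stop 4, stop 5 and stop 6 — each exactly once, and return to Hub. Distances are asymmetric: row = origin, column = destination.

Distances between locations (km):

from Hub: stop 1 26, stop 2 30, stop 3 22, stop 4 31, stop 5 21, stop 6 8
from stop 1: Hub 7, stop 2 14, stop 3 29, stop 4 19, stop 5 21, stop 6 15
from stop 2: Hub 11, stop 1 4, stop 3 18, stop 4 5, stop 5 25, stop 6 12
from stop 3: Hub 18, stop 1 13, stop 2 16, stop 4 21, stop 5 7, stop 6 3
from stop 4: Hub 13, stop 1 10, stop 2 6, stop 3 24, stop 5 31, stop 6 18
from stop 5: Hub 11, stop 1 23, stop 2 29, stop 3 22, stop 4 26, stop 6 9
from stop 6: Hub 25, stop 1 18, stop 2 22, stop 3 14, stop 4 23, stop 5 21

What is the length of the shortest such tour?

Hub-stop 1-stop 2-stop 3-stop 4-stop 5-stop 6-Hub: 26+14+18+21+31+9+25 = 144
Hub-stop 1-stop 2-stop 3-stop 4-stop 6-stop 5-Hub: 26+14+18+21+18+21+11 = 129
Hub-stop 1-stop 2-stop 3-stop 5-stop 4-stop 6-Hub: 26+14+18+7+26+18+25 = 134
Hub-stop 1-stop 2-stop 3-stop 5-stop 6-stop 4-Hub: 26+14+18+7+9+23+13 = 110
Hub-stop 1-stop 2-stop 3-stop 6-stop 4-stop 5-Hub: 26+14+18+3+23+31+11 = 126
Hub-stop 1-stop 2-stop 3-stop 6-stop 5-stop 4-Hub: 26+14+18+3+21+26+13 = 121
Hub-stop 1-stop 2-stop 4-stop 3-stop 5-stop 6-Hub: 26+14+5+24+7+9+25 = 110
Hub-stop 1-stop 2-stop 4-stop 3-stop 6-stop 5-Hub: 26+14+5+24+3+21+11 = 104
… (712 more)
Hub-stop 6-stop 3-stop 5-stop 4-stop 2-stop 1-Hub: 8+14+7+26+6+4+7 = 72  ← best
The minimum is 72.
One optimal route: Hub → stop 6 → stop 3 → stop 5 → stop 4 → stop 2 → stop 1 → Hub.

72 km — the shortest possible round trip.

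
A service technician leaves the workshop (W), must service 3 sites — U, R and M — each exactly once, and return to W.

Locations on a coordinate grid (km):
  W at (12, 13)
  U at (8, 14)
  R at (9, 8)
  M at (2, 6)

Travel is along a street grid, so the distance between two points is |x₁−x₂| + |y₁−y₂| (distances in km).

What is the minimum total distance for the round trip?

36 km — the shortest possible round trip.

With 3 stops there are 3!/2 = 3 distinct round trips (a route and its reverse cost the same).
W-U-R-M-W: 5+7+9+17 = 38
W-U-M-R-W: 5+14+9+8 = 36
W-R-U-M-W: 8+7+14+17 = 46
The minimum is 36.
One optimal route: W → U → M → R → W (or its reverse).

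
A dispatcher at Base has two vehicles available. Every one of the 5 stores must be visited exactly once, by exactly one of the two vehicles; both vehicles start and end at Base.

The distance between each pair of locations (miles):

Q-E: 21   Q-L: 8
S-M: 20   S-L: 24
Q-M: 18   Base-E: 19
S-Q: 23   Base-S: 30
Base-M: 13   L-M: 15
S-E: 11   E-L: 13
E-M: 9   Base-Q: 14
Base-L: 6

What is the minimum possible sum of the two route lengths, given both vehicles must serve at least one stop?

Minimum combined distance: 82 miles.

Try each way of splitting the stops between the two vehicles (each non-empty) and, for each split, find the best tour for each vehicle:
  {S} + {Q, E, L, M}: 60 + 57 = 117
  {Q} + {S, E, L, M}: 28 + 63 = 91
  {S, Q} + {E, L, M}: 67 + 41 = 108
  {E} + {S, Q, L, M}: 38 + 70 = 108
  {S, E} + {Q, L, M}: 60 + 45 = 105
  {Q, E} + {S, L, M}: 54 + 63 = 117
  … (15 splits in total)
  {L} + {S, Q, E, M}: 12 + 70 = 82  ← best
Best: vehicle 1 Base → L → Base = 12; vehicle 2 Base → Q → S → E → M → Base = 70; combined 82.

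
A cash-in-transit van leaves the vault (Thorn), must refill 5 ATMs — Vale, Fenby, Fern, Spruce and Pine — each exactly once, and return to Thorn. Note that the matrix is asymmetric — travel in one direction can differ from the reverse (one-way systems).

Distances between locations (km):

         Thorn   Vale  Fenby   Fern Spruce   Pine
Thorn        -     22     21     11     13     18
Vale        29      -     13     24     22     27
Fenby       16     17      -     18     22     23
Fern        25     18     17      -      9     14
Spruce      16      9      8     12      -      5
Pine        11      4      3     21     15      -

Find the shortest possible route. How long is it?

Shortest round trip = 58 km.

Thorn→Vale→Fenby→Fern→Spruce→Pine→Thorn: 22+13+18+9+5+11 = 78
Thorn→Vale→Fenby→Fern→Pine→Spruce→Thorn: 22+13+18+14+15+16 = 98
Thorn→Vale→Fenby→Spruce→Fern→Pine→Thorn: 22+13+22+12+14+11 = 94
Thorn→Vale→Fenby→Spruce→Pine→Fern→Thorn: 22+13+22+5+21+25 = 108
Thorn→Vale→Fenby→Pine→Fern→Spruce→Thorn: 22+13+23+21+9+16 = 104
Thorn→Vale→Fenby→Pine→Spruce→Fern→Thorn: 22+13+23+15+12+25 = 110
Thorn→Vale→Fern→Fenby→Spruce→Pine→Thorn: 22+24+17+22+5+11 = 101
Thorn→Vale→Fern→Fenby→Pine→Spruce→Thorn: 22+24+17+23+15+16 = 117
Thorn→Vale→Fern→Spruce→Fenby→Pine→Thorn: 22+24+9+8+23+11 = 97
Thorn→Vale→Fern→Spruce→Pine→Fenby→Thorn: 22+24+9+5+3+16 = 79
Thorn→Vale→Fern→Pine→Fenby→Spruce→Thorn: 22+24+14+3+22+16 = 101
Thorn→Vale→Fern→Pine→Spruce→Fenby→Thorn: 22+24+14+15+8+16 = 99
Thorn→Vale→Spruce→Fenby→Fern→Pine→Thorn: 22+22+8+18+14+11 = 95
Thorn→Vale→Spruce→Fenby→Pine→Fern→Thorn: 22+22+8+23+21+25 = 121
… (106 more)
Thorn→Fern→Spruce→Pine→Vale→Fenby→Thorn: 11+9+5+4+13+16 = 58  ← best
The minimum is 58.
One optimal route: Thorn → Fern → Spruce → Pine → Vale → Fenby → Thorn.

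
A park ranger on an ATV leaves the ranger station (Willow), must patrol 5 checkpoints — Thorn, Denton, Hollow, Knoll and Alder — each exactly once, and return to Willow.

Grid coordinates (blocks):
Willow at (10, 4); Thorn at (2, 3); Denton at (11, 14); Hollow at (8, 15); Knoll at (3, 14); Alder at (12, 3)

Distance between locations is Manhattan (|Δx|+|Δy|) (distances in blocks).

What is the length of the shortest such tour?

Willow - Thorn - Denton - Hollow - Knoll - Alder - Willow: 9+20+4+6+20+3 = 62
Willow - Thorn - Denton - Hollow - Alder - Knoll - Willow: 9+20+4+16+20+17 = 86
Willow - Thorn - Denton - Knoll - Hollow - Alder - Willow: 9+20+8+6+16+3 = 62
Willow - Thorn - Denton - Knoll - Alder - Hollow - Willow: 9+20+8+20+16+13 = 86
Willow - Thorn - Denton - Alder - Hollow - Knoll - Willow: 9+20+12+16+6+17 = 80
Willow - Thorn - Denton - Alder - Knoll - Hollow - Willow: 9+20+12+20+6+13 = 80
Willow - Thorn - Hollow - Denton - Knoll - Alder - Willow: 9+18+4+8+20+3 = 62
Willow - Thorn - Hollow - Denton - Alder - Knoll - Willow: 9+18+4+12+20+17 = 80
Willow - Thorn - Hollow - Knoll - Denton - Alder - Willow: 9+18+6+8+12+3 = 56
Willow - Thorn - Hollow - Knoll - Alder - Denton - Willow: 9+18+6+20+12+11 = 76
Willow - Thorn - Hollow - Alder - Denton - Knoll - Willow: 9+18+16+12+8+17 = 80
Willow - Thorn - Hollow - Alder - Knoll - Denton - Willow: 9+18+16+20+8+11 = 82
Willow - Thorn - Knoll - Denton - Hollow - Alder - Willow: 9+12+8+4+16+3 = 52
Willow - Thorn - Knoll - Denton - Alder - Hollow - Willow: 9+12+8+12+16+13 = 70
… (46 more)
Willow - Thorn - Knoll - Hollow - Denton - Alder - Willow: 9+12+6+4+12+3 = 46  ← best
The minimum is 46.
One optimal route: Willow → Thorn → Knoll → Hollow → Denton → Alder → Willow (or its reverse).

46 blocks — the shortest possible round trip.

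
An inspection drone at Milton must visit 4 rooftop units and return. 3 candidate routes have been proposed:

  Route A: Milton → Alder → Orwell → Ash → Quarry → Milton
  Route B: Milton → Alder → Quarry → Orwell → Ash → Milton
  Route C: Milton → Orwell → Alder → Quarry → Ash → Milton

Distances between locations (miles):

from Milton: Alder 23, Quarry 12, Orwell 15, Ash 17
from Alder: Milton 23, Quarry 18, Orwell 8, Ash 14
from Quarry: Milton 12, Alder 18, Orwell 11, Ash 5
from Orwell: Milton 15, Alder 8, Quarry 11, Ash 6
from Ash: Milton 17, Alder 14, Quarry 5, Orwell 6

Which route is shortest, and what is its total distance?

Route A: 23 + 8 + 6 + 5 + 12 = 54
Route B: 23 + 18 + 11 + 6 + 17 = 75
Route C: 15 + 8 + 18 + 5 + 17 = 63

Shortest is Route A, total 54 miles.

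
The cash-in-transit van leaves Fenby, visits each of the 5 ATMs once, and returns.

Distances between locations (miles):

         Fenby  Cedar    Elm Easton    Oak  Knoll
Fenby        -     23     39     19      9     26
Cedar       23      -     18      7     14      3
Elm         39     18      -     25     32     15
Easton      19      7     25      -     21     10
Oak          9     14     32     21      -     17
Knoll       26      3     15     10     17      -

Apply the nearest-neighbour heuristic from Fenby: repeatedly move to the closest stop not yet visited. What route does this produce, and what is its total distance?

100 miles along Fenby → Oak → Cedar → Knoll → Easton → Elm → Fenby.

From Fenby: distances to unvisited — Oak=9, Easton=19, Cedar=23, Knoll=26, Elm=39. Nearest is Oak (9).
From Oak: distances to unvisited — Cedar=14, Knoll=17, Easton=21, Elm=32. Nearest is Cedar (14).
From Cedar: distances to unvisited — Knoll=3, Easton=7, Elm=18. Nearest is Knoll (3).
From Knoll: distances to unvisited — Easton=10, Elm=15. Nearest is Easton (10).
From Easton: distances to unvisited — Elm=25. Nearest is Elm (25).
Return Elm→Fenby: 39.
Total = 9 + 14 + 3 + 10 + 25 + 39 = 100.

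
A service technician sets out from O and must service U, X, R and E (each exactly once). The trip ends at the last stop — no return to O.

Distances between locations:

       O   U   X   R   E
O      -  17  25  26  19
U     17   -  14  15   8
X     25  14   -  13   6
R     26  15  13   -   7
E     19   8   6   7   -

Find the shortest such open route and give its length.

There are 4! = 24 possible orderings.
O - U - X - R - E: 17+14+13+7 = 51
O - U - X - E - R: 17+14+6+7 = 44
O - U - R - X - E: 17+15+13+6 = 51
O - U - R - E - X: 17+15+7+6 = 45
O - U - E - X - R: 17+8+6+13 = 44
O - U - E - R - X: 17+8+7+13 = 45
O - X - U - R - E: 25+14+15+7 = 61
O - X - U - E - R: 25+14+8+7 = 54
O - X - R - U - E: 25+13+15+8 = 61
O - X - R - E - U: 25+13+7+8 = 53
O - X - E - U - R: 25+6+8+15 = 54
O - X - E - R - U: 25+6+7+15 = 53
O - R - U - X - E: 26+15+14+6 = 61
O - R - U - E - X: 26+15+8+6 = 55
… (10 more)
The minimum is 44.
One shortest path: O → U → X → E → R.

Minimum one-way distance = 44.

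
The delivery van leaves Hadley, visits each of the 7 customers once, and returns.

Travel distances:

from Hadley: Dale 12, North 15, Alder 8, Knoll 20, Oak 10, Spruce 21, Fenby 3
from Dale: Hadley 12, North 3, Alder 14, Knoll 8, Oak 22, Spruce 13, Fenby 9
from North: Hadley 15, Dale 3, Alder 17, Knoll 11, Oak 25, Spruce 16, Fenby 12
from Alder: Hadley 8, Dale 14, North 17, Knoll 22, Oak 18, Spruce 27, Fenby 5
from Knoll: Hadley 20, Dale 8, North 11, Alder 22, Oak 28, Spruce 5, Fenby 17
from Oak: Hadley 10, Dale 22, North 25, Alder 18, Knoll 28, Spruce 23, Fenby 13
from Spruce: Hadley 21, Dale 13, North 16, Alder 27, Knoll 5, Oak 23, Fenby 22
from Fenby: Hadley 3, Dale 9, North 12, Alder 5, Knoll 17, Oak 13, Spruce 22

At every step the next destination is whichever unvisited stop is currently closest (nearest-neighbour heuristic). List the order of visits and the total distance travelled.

From Hadley: distances to unvisited — Fenby=3, Alder=8, Oak=10, Dale=12, North=15, Knoll=20, Spruce=21. Nearest is Fenby (3).
From Fenby: distances to unvisited — Alder=5, Dale=9, North=12, Oak=13, Knoll=17, Spruce=22. Nearest is Alder (5).
From Alder: distances to unvisited — Dale=14, North=17, Oak=18, Knoll=22, Spruce=27. Nearest is Dale (14).
From Dale: distances to unvisited — North=3, Knoll=8, Spruce=13, Oak=22. Nearest is North (3).
From North: distances to unvisited — Knoll=11, Spruce=16, Oak=25. Nearest is Knoll (11).
From Knoll: distances to unvisited — Spruce=5, Oak=28. Nearest is Spruce (5).
From Spruce: distances to unvisited — Oak=23. Nearest is Oak (23).
Return Oak→Hadley: 10.
Total = 3 + 5 + 14 + 3 + 11 + 5 + 23 + 10 = 74.

Nearest-neighbour total = 74; route Hadley → Fenby → Alder → Dale → North → Knoll → Spruce → Oak → Hadley.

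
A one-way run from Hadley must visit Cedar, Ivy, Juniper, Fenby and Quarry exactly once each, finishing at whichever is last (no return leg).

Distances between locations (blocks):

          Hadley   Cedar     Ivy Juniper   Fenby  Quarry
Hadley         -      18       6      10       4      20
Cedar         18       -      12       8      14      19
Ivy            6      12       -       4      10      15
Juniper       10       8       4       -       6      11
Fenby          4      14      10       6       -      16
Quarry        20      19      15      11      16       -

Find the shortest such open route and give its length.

Minimum one-way distance = 45 blocks.

There are 5! = 120 possible orderings.
Hadley → Cedar → Ivy → Juniper → Fenby → Quarry: 18+12+4+6+16 = 56
Hadley → Cedar → Ivy → Juniper → Quarry → Fenby: 18+12+4+11+16 = 61
Hadley → Cedar → Ivy → Fenby → Juniper → Quarry: 18+12+10+6+11 = 57
Hadley → Cedar → Ivy → Fenby → Quarry → Juniper: 18+12+10+16+11 = 67
Hadley → Cedar → Ivy → Quarry → Juniper → Fenby: 18+12+15+11+6 = 62
Hadley → Cedar → Ivy → Quarry → Fenby → Juniper: 18+12+15+16+6 = 67
Hadley → Cedar → Juniper → Ivy → Fenby → Quarry: 18+8+4+10+16 = 56
Hadley → Cedar → Juniper → Ivy → Quarry → Fenby: 18+8+4+15+16 = 61
Hadley → Cedar → Juniper → Fenby → Ivy → Quarry: 18+8+6+10+15 = 57
Hadley → Cedar → Juniper → Fenby → Quarry → Ivy: 18+8+6+16+15 = 63
Hadley → Cedar → Juniper → Quarry → Ivy → Fenby: 18+8+11+15+10 = 62
Hadley → Cedar → Juniper → Quarry → Fenby → Ivy: 18+8+11+16+10 = 63
Hadley → Cedar → Fenby → Ivy → Juniper → Quarry: 18+14+10+4+11 = 57
Hadley → Cedar → Fenby → Ivy → Quarry → Juniper: 18+14+10+15+11 = 68
… (106 more)
Hadley → Fenby → Cedar → Ivy → Juniper → Quarry: 4+14+12+4+11 = 45  ← best
The minimum is 45.
One shortest path: Hadley → Fenby → Cedar → Ivy → Juniper → Quarry.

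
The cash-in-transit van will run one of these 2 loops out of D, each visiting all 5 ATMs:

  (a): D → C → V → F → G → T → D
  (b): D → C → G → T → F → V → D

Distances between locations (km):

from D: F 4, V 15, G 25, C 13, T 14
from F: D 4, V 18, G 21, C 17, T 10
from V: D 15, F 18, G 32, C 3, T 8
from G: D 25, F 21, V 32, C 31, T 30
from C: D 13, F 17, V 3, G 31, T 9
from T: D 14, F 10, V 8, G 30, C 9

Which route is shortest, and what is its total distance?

(a): 13 + 3 + 18 + 21 + 30 + 14 = 99
(b): 13 + 31 + 30 + 10 + 18 + 15 = 117

Shortest is (a), total 99 km.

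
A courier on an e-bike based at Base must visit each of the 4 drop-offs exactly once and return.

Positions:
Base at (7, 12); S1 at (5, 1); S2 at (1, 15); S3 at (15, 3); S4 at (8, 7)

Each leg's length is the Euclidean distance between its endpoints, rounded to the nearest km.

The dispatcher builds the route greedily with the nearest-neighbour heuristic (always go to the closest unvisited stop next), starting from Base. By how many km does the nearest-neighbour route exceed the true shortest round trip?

Excess over optimum: 2 km.

From Base: S4=5, S2=7, S1=11, S3=12 → choose S4 (5).
From S4: S1=7, S3=8, S2=11 → choose S1 (7).
From S1: S3=10, S2=15 → choose S3 (10).
From S3: S2=18 → choose S2 (18).
NN route Base → S4 → S1 → S3 → S2 → Base costs 47.
Optimal: Base → S2 → S1 → S3 → S4 → Base costs 45 (by enumerating all 12 distinct tours).
Excess = 47 − 45 = 2.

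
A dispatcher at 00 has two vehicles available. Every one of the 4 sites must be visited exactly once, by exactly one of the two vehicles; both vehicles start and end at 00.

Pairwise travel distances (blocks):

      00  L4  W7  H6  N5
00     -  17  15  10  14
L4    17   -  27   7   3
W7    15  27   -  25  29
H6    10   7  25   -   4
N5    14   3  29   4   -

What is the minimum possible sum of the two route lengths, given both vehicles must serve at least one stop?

64 blocks — the smallest possible combined total.

Check every non-empty split of the stops between the two vehicles; for each half take its own optimal tour:
  {L4} + {W7, H6, N5}: 34 + 58 = 92
  {W7} + {L4, H6, N5}: 30 + 34 = 64
  {L4, W7} + {H6, N5}: 59 + 28 = 87
  {H6} + {L4, W7, N5}: 20 + 59 = 79
  {L4, H6} + {W7, N5}: 34 + 58 = 92
  {W7, H6} + {L4, N5}: 50 + 34 = 84
  … (7 splits in total)
Best: vehicle 1 00 → W7 → 00 = 30; vehicle 2 00 → L4 → N5 → H6 → 00 = 34; combined 64.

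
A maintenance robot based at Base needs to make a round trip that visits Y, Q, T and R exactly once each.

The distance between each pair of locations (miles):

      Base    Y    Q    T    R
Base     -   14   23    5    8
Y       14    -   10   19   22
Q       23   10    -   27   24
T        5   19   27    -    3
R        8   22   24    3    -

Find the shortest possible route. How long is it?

There are 12 distinct closed tours to check (reversals are equivalent).
Base→Y→Q→T→R→Base: 14+10+27+3+8 = 62
Base→Y→Q→R→T→Base: 14+10+24+3+5 = 56
Base→Y→T→Q→R→Base: 14+19+27+24+8 = 92
Base→Y→T→R→Q→Base: 14+19+3+24+23 = 83
Base→Y→R→Q→T→Base: 14+22+24+27+5 = 92
Base→Y→R→T→Q→Base: 14+22+3+27+23 = 89
Base→Q→Y→T→R→Base: 23+10+19+3+8 = 63
Base→Q→Y→R→T→Base: 23+10+22+3+5 = 63
Base→Q→T→Y→R→Base: 23+27+19+22+8 = 99
Base→Q→R→Y→T→Base: 23+24+22+19+5 = 93
Base→T→Y→Q→R→Base: 5+19+10+24+8 = 66
Base→T→Q→Y→R→Base: 5+27+10+22+8 = 72
The minimum is 56.
One optimal route: Base → Y → Q → R → T → Base (or its reverse).

Minimum total distance: 56 miles.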